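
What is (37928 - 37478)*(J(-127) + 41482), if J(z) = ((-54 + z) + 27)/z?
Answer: 2370765600/127 ≈ 1.8667e+7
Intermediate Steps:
J(z) = (-27 + z)/z
(37928 - 37478)*(J(-127) + 41482) = (37928 - 37478)*((-27 - 127)/(-127) + 41482) = 450*(-1/127*(-154) + 41482) = 450*(154/127 + 41482) = 450*(5268368/127) = 2370765600/127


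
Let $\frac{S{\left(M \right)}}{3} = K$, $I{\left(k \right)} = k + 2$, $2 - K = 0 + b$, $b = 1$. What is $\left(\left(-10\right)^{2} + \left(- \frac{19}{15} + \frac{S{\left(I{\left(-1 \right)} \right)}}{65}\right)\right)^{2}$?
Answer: $\frac{371024644}{38025} \approx 9757.4$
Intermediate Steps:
$K = 1$ ($K = 2 - \left(0 + 1\right) = 2 - 1 = 1$)
$I{\left(k \right)} = 2 + k$
$S{\left(M \right)} = 3$ ($S{\left(M \right)} = 3 \cdot 1 = 3$)
$\left(\left(-10\right)^{2} + \left(- \frac{19}{15} + \frac{S{\left(I{\left(-1 \right)} \right)}}{65}\right)\right)^{2} = \left(\left(-10\right)^{2} + \left(- \frac{19}{15} + \frac{3}{65}\right)\right)^{2} = \left(100 + \left(\left(-19\right) \frac{1}{15} + 3 \cdot \frac{1}{65}\right)\right)^{2} = \left(100 + \left(- \frac{19}{15} + \frac{3}{65}\right)\right)^{2} = \left(100 - \frac{238}{195}\right)^{2} = \left(\frac{19262}{195}\right)^{2} = \frac{371024644}{38025}$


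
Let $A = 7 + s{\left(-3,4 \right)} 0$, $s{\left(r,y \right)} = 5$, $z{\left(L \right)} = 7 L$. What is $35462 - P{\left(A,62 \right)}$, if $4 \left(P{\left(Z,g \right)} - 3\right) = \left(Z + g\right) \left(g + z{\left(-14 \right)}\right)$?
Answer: $36080$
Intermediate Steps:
$A = 7$ ($A = 7 + 5 \cdot 0 = 7 + 0 = 7$)
$P{\left(Z,g \right)} = 3 + \frac{\left(-98 + g\right) \left(Z + g\right)}{4}$ ($P{\left(Z,g \right)} = 3 + \frac{\left(Z + g\right) \left(g + 7 \left(-14\right)\right)}{4} = 3 + \frac{\left(Z + g\right) \left(g - 98\right)}{4} = 3 + \frac{\left(Z + g\right) \left(-98 + g\right)}{4} = 3 + \frac{\left(-98 + g\right) \left(Z + g\right)}{4}$)
$35462 - P{\left(A,62 \right)} = 35462 - \left(3 - \frac{343}{2} - 1519 + \frac{62^{2}}{4} + \frac{1}{4} \cdot 7 \cdot 62\right) = 35462 - \left(3 - \frac{343}{2} - 1519 + \frac{1}{4} \cdot 3844 + \frac{217}{2}\right) = 35462 - \left(3 - \frac{343}{2} - 1519 + 961 + \frac{217}{2}\right) = 35462 - -618 = 35462 + 618 = 36080$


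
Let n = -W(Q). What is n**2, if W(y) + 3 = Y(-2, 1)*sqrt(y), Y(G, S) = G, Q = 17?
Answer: 77 + 12*sqrt(17) ≈ 126.48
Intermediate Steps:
W(y) = -3 - 2*sqrt(y)
n = 3 + 2*sqrt(17) (n = -(-3 - 2*sqrt(17)) = 3 + 2*sqrt(17) ≈ 11.246)
n**2 = (3 + 2*sqrt(17))**2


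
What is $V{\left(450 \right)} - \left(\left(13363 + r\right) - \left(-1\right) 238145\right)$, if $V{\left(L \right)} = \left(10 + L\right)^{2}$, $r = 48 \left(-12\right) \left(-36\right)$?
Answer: $-60644$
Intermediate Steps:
$r = 20736$ ($r = \left(-576\right) \left(-36\right) = 20736$)
$V{\left(450 \right)} - \left(\left(13363 + r\right) - \left(-1\right) 238145\right) = \left(10 + 450\right)^{2} - \left(\left(13363 + 20736\right) - \left(-1\right) 238145\right) = 460^{2} - \left(34099 - -238145\right) = 211600 - \left(34099 + 238145\right) = 211600 - 272244 = -60644$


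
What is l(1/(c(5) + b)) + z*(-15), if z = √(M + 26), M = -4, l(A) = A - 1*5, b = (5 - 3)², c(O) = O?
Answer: -44/9 - 15*√22 ≈ -75.245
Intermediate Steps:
b = 4 (b = 2² = 4)
l(A) = -5 + A (l(A) = A - 5 = -5 + A)
z = √22 (z = √(-4 + 26) = √22 ≈ 4.6904)
l(1/(c(5) + b)) + z*(-15) = (-5 + 1/(5 + 4)) + √22*(-15) = (-5 + 1/9) - 15*√22 = (-5 + ⅑) - 15*√22 = -44/9 - 15*√22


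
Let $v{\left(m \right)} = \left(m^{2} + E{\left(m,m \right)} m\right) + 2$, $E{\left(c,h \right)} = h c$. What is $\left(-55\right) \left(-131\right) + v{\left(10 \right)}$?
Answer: $8307$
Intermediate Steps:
$E{\left(c,h \right)} = c h$
$v{\left(m \right)} = 2 + m^{2} + m^{3}$ ($v{\left(m \right)} = \left(m^{2} + m m m\right) + 2 = \left(m^{2} + m^{2} m\right) + 2 = \left(m^{2} + m^{3}\right) + 2 = 2 + m^{2} + m^{3}$)
$\left(-55\right) \left(-131\right) + v{\left(10 \right)} = \left(-55\right) \left(-131\right) + \left(2 + 10^{2} + 10^{3}\right) = 7205 + \left(2 + 100 + 1000\right) = 7205 + 1102 = 8307$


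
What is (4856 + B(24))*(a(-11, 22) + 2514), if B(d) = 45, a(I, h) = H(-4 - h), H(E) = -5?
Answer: 12296609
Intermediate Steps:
a(I, h) = -5
(4856 + B(24))*(a(-11, 22) + 2514) = (4856 + 45)*(-5 + 2514) = 4901*2509 = 12296609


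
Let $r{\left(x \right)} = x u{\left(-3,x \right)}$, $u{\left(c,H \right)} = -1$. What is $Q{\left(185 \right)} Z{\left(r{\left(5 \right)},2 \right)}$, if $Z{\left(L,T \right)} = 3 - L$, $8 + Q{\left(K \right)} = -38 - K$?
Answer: $-1848$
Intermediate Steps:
$Q{\left(K \right)} = -46 - K$ ($Q{\left(K \right)} = -8 - \left(38 + K\right) = -46 - K$)
$r{\left(x \right)} = - x$ ($r{\left(x \right)} = x \left(-1\right) = - x$)
$Q{\left(185 \right)} Z{\left(r{\left(5 \right)},2 \right)} = \left(-46 - 185\right) \left(3 - \left(-1\right) 5\right) = \left(-46 - 185\right) \left(3 - -5\right) = - 231 \left(3 + 5\right) = \left(-231\right) 8 = -1848$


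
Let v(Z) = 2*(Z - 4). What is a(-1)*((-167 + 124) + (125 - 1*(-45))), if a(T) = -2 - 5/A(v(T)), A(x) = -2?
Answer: 127/2 ≈ 63.500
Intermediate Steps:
v(Z) = -8 + 2*Z (v(Z) = 2*(-4 + Z) = -8 + 2*Z)
a(T) = ½ (a(T) = -2 - 5/(-2) = -2 - 5*(-½) = -2 + 5/2 = ½)
a(-1)*((-167 + 124) + (125 - 1*(-45))) = ((-167 + 124) + (125 - 1*(-45)))/2 = (-43 + (125 + 45))/2 = (-43 + 170)/2 = (½)*127 = 127/2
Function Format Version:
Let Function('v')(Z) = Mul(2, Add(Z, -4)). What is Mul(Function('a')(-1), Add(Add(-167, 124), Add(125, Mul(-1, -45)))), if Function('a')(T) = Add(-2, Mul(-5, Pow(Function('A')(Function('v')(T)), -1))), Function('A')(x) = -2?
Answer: Rational(127, 2) ≈ 63.500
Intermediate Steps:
Function('v')(Z) = Add(-8, Mul(2, Z)) (Function('v')(Z) = Mul(2, Add(-4, Z)) = Add(-8, Mul(2, Z)))
Function('a')(T) = Rational(1, 2) (Function('a')(T) = Add(-2, Mul(-5, Pow(-2, -1))) = Add(-2, Mul(-5, Rational(-1, 2))) = Add(-2, Rational(5, 2)) = Rational(1, 2))
Mul(Function('a')(-1), Add(Add(-167, 124), Add(125, Mul(-1, -45)))) = Mul(Rational(1, 2), Add(Add(-167, 124), Add(125, Mul(-1, -45)))) = Mul(Rational(1, 2), Add(-43, Add(125, 45))) = Mul(Rational(1, 2), Add(-43, 170)) = Mul(Rational(1, 2), 127) = Rational(127, 2)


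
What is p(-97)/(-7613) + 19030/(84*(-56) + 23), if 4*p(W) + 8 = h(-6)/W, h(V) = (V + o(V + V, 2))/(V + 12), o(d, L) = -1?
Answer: -337248145951/82961662584 ≈ -4.0651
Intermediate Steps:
h(V) = (-1 + V)/(12 + V) (h(V) = (V - 1)/(V + 12) = (-1 + V)/(12 + V))
p(W) = -2 - 7/(24*W) (p(W) = -2 + (((-1 - 6)/(12 - 6))/W)/4 = -2 + ((-7/6)/W)/4 = -2 + (((⅙)*(-7))/W)/4 = -2 + (-7/(6*W))/4 = -2 - 7/(24*W))
p(-97)/(-7613) + 19030/(84*(-56) + 23) = (-2 - 7/24/(-97))/(-7613) + 19030/(84*(-56) + 23) = (-2 - 7/24*(-1/97))*(-1/7613) + 19030/(-4704 + 23) = (-2 + 7/2328)*(-1/7613) + 19030/(-4681) = -4649/2328*(-1/7613) + 19030*(-1/4681) = 4649/17723064 - 19030/4681 = -337248145951/82961662584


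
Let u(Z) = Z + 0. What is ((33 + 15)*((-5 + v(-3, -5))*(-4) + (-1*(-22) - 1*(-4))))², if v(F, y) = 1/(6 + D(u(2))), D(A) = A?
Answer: 4769856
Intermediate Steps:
u(Z) = Z
v(F, y) = ⅛ (v(F, y) = 1/(6 + 2) = 1/8 = ⅛)
((33 + 15)*((-5 + v(-3, -5))*(-4) + (-1*(-22) - 1*(-4))))² = ((33 + 15)*((-5 + ⅛)*(-4) + (-1*(-22) - 1*(-4))))² = (48*(-39/8*(-4) + (22 + 4)))² = (48*(39/2 + 26))² = (48*(91/2))² = 2184² = 4769856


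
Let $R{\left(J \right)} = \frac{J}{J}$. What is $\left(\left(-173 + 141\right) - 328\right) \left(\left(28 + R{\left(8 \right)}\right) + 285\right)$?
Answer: $-113040$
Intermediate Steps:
$R{\left(J \right)} = 1$
$\left(\left(-173 + 141\right) - 328\right) \left(\left(28 + R{\left(8 \right)}\right) + 285\right) = \left(\left(-173 + 141\right) - 328\right) \left(\left(28 + 1\right) + 285\right) = \left(-32 - 328\right) \left(29 + 285\right) = \left(-360\right) 314 = -113040$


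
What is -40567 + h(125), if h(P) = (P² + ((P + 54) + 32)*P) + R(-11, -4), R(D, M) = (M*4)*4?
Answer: 1369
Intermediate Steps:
R(D, M) = 16*M (R(D, M) = (4*M)*4 = 16*M)
h(P) = -64 + P² + P*(86 + P) (h(P) = (P² + ((P + 54) + 32)*P) + 16*(-4) = (P² + ((54 + P) + 32)*P) - 64 = (P² + (86 + P)*P) - 64 = (P² + P*(86 + P)) - 64 = -64 + P² + P*(86 + P))
-40567 + h(125) = -40567 + (-64 + 2*125² + 86*125) = -40567 + (-64 + 2*15625 + 10750) = -40567 + (-64 + 31250 + 10750) = -40567 + 41936 = 1369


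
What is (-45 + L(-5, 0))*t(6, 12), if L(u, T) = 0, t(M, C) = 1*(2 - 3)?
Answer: 45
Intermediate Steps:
t(M, C) = -1 (t(M, C) = 1*(-1) = -1)
(-45 + L(-5, 0))*t(6, 12) = (-45 + 0)*(-1) = -45*(-1) = 45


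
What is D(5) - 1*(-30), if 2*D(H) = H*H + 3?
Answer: 44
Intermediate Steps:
D(H) = 3/2 + H²/2 (D(H) = (H*H + 3)/2 = (H² + 3)/2 = (3 + H²)/2 = 3/2 + H²/2)
D(5) - 1*(-30) = (3/2 + (½)*5²) - 1*(-30) = (3/2 + (½)*25) + 30 = (3/2 + 25/2) + 30 = 14 + 30 = 44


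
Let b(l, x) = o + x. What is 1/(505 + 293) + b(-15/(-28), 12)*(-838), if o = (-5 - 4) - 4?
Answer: 668725/798 ≈ 838.00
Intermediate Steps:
o = -13 (o = -9 - 4 = -13)
b(l, x) = -13 + x
1/(505 + 293) + b(-15/(-28), 12)*(-838) = 1/(505 + 293) + (-13 + 12)*(-838) = 1/798 - 1*(-838) = 1/798 + 838 = 668725/798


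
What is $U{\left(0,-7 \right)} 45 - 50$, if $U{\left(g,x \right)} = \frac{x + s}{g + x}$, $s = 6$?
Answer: $- \frac{305}{7} \approx -43.571$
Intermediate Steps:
$U{\left(g,x \right)} = \frac{6 + x}{g + x}$ ($U{\left(g,x \right)} = \frac{x + 6}{g + x} = \frac{6 + x}{g + x}$)
$U{\left(0,-7 \right)} 45 - 50 = \frac{6 - 7}{0 - 7} \cdot 45 - 50 = \frac{1}{-7} \left(-1\right) 45 - 50 = \left(- \frac{1}{7}\right) \left(-1\right) 45 - 50 = \frac{1}{7} \cdot 45 - 50 = \frac{45}{7} - 50 = - \frac{305}{7}$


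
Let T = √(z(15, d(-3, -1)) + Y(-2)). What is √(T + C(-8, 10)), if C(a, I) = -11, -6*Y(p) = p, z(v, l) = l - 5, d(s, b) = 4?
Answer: √(-99 + 3*I*√6)/3 ≈ 0.12301 + 3.3189*I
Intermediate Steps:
z(v, l) = -5 + l
Y(p) = -p/6
T = I*√6/3 (T = √((-5 + 4) - ⅙*(-2)) = √(-1 + ⅓) = √(-⅔) = I*√6/3 ≈ 0.8165*I)
√(T + C(-8, 10)) = √(I*√6/3 - 11) = √(-11 + I*√6/3)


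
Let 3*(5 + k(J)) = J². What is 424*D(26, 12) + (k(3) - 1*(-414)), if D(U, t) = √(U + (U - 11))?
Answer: 412 + 424*√41 ≈ 3126.9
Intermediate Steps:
k(J) = -5 + J²/3
D(U, t) = √(-11 + 2*U) (D(U, t) = √(U + (-11 + U)) = √(-11 + 2*U))
424*D(26, 12) + (k(3) - 1*(-414)) = 424*√(-11 + 2*26) + ((-5 + (⅓)*3²) - 1*(-414)) = 424*√(-11 + 52) + ((-5 + (⅓)*9) + 414) = 424*√41 + ((-5 + 3) + 414) = 424*√41 + (-2 + 414) = 424*√41 + 412 = 412 + 424*√41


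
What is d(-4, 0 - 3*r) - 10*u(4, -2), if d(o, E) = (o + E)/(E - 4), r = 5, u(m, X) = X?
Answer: 21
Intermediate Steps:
d(o, E) = (E + o)/(-4 + E)
d(-4, 0 - 3*r) - 10*u(4, -2) = ((0 - 3*5) - 4)/(-4 + (0 - 3*5)) - 10*(-2) = ((0 - 15) - 4)/(-4 + (0 - 15)) + 20 = (-15 - 4)/(-4 - 15) + 20 = -19/(-19) + 20 = -1/19*(-19) + 20 = 1 + 20 = 21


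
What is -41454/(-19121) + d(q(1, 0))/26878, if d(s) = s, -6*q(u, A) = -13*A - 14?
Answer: 3342735683/1541802714 ≈ 2.1681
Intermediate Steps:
q(u, A) = 7/3 + 13*A/6 (q(u, A) = -(-13*A - 14)/6 = -(-14 - 13*A)/6 = 7/3 + 13*A/6)
-41454/(-19121) + d(q(1, 0))/26878 = -41454/(-19121) + (7/3 + (13/6)*0)/26878 = -41454*(-1/19121) + (7/3 + 0)*(1/26878) = 41454/19121 + (7/3)*(1/26878) = 41454/19121 + 7/80634 = 3342735683/1541802714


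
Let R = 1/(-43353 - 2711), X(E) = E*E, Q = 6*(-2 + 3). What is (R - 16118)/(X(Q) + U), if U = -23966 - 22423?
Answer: 742459553/2135204592 ≈ 0.34772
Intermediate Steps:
Q = 6 (Q = 6*1 = 6)
X(E) = E²
U = -46389
R = -1/46064 (R = 1/(-46064) = -1/46064 ≈ -2.1709e-5)
(R - 16118)/(X(Q) + U) = (-1/46064 - 16118)/(6² - 46389) = -742459553/(46064*(36 - 46389)) = -742459553/46064/(-46353) = -742459553/46064*(-1/46353) = 742459553/2135204592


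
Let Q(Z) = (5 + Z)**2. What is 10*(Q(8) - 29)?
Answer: 1400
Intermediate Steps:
10*(Q(8) - 29) = 10*((5 + 8)**2 - 29) = 10*(13**2 - 29) = 10*(169 - 29) = 10*140 = 1400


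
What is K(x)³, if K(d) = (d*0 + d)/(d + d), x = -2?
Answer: ⅛ ≈ 0.12500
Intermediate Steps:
K(d) = ½ (K(d) = (0 + d)/((2*d)) = d*(1/(2*d)) = ½)
K(x)³ = (½)³ = ⅛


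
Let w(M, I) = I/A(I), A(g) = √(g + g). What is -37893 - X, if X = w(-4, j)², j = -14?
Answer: -37886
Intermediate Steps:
A(g) = √2*√g (A(g) = √(2*g) = √2*√g)
w(M, I) = √2*√I/2 (w(M, I) = I/((√2*√I)) = I*(√2/(2*√I)) = √2*√I/2)
X = -7 (X = (√2*√(-14)/2)² = (√2*(I*√14)/2)² = (I*√7)² = -7)
-37893 - X = -37893 - 1*(-7) = -37893 + 7 = -37886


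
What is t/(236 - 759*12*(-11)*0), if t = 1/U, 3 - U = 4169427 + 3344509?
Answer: -1/1773288188 ≈ -5.6392e-10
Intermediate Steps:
U = -7513933 (U = 3 - (4169427 + 3344509) = 3 - 1*7513936 = 3 - 7513936 = -7513933)
t = -1/7513933 (t = 1/(-7513933) = -1/7513933 ≈ -1.3309e-7)
t/(236 - 759*12*(-11)*0) = -1/(7513933*(236 - 759*12*(-11)*0)) = -1/(7513933*(236 - (-100188)*0)) = -1/(7513933*(236 - 759*0)) = -1/(7513933*(236 + 0)) = -1/7513933/236 = -1/7513933*1/236 = -1/1773288188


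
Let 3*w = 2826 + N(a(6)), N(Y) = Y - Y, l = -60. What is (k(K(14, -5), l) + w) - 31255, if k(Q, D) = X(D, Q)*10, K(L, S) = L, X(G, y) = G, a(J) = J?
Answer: -30913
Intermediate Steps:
k(Q, D) = 10*D (k(Q, D) = D*10 = 10*D)
N(Y) = 0
w = 942 (w = (2826 + 0)/3 = (⅓)*2826 = 942)
(k(K(14, -5), l) + w) - 31255 = (10*(-60) + 942) - 31255 = (-600 + 942) - 31255 = 342 - 31255 = -30913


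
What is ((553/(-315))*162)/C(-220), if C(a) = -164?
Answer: 711/410 ≈ 1.7341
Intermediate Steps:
((553/(-315))*162)/C(-220) = ((553/(-315))*162)/(-164) = ((553*(-1/315))*162)*(-1/164) = -79/45*162*(-1/164) = -1422/5*(-1/164) = 711/410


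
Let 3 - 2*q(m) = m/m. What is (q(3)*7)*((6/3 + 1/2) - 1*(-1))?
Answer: 49/2 ≈ 24.500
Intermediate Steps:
q(m) = 1 (q(m) = 3/2 - m/(2*m) = 3/2 - ½*1 = 3/2 - ½ = 1)
(q(3)*7)*((6/3 + 1/2) - 1*(-1)) = (1*7)*((6/3 + 1/2) - 1*(-1)) = 7*((6*(⅓) + 1*(½)) + 1) = 7*((2 + ½) + 1) = 7*(5/2 + 1) = 7*(7/2) = 49/2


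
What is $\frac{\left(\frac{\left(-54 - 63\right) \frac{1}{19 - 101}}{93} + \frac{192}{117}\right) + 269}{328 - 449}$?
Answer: $- \frac{26832331}{11995698} \approx -2.2368$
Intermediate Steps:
$\frac{\left(\frac{\left(-54 - 63\right) \frac{1}{19 - 101}}{93} + \frac{192}{117}\right) + 269}{328 - 449} = \frac{\left(- \frac{117}{-82} \cdot \frac{1}{93} + 192 \cdot \frac{1}{117}\right) + 269}{-121} = \left(\left(\left(-117\right) \left(- \frac{1}{82}\right) \frac{1}{93} + \frac{64}{39}\right) + 269\right) \left(- \frac{1}{121}\right) = \left(\left(\frac{117}{82} \cdot \frac{1}{93} + \frac{64}{39}\right) + 269\right) \left(- \frac{1}{121}\right) = \left(\left(\frac{39}{2542} + \frac{64}{39}\right) + 269\right) \left(- \frac{1}{121}\right) = \left(\frac{164209}{99138} + 269\right) \left(- \frac{1}{121}\right) = \frac{26832331}{99138} \left(- \frac{1}{121}\right) = - \frac{26832331}{11995698}$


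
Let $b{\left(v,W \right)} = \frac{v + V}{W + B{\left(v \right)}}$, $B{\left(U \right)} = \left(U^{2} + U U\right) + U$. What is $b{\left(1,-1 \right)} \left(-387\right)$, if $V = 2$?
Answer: $- \frac{1161}{2} \approx -580.5$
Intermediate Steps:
$B{\left(U \right)} = U + 2 U^{2}$ ($B{\left(U \right)} = \left(U^{2} + U^{2}\right) + U = 2 U^{2} + U = U + 2 U^{2}$)
$b{\left(v,W \right)} = \frac{2 + v}{W + v \left(1 + 2 v\right)}$ ($b{\left(v,W \right)} = \frac{v + 2}{W + v \left(1 + 2 v\right)} = \frac{2 + v}{W + v \left(1 + 2 v\right)}$)
$b{\left(1,-1 \right)} \left(-387\right) = \frac{2 + 1}{-1 + 1 \left(1 + 2 \cdot 1\right)} \left(-387\right) = \frac{1}{-1 + 1 \left(1 + 2\right)} 3 \left(-387\right) = \frac{1}{-1 + 1 \cdot 3} \cdot 3 \left(-387\right) = \frac{1}{-1 + 3} \cdot 3 \left(-387\right) = \frac{1}{2} \cdot 3 \left(-387\right) = \frac{3}{2} \left(-387\right) = - \frac{1161}{2}$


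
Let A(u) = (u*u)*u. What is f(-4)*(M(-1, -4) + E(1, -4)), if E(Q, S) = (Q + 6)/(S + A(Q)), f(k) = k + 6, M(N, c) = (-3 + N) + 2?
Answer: -26/3 ≈ -8.6667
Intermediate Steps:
M(N, c) = -1 + N
A(u) = u³ (A(u) = u²*u = u³)
f(k) = 6 + k
E(Q, S) = (6 + Q)/(S + Q³) (E(Q, S) = (Q + 6)/(S + Q³) = (6 + Q)/(S + Q³))
f(-4)*(M(-1, -4) + E(1, -4)) = (6 - 4)*((-1 - 1) + (6 + 1)/(-4 + 1³)) = 2*(-2 + 7/(-4 + 1)) = 2*(-2 + 7/(-3)) = 2*(-2 - ⅓*7) = 2*(-2 - 7/3) = 2*(-13/3) = -26/3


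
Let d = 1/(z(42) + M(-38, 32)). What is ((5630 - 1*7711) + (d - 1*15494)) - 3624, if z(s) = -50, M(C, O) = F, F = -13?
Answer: -1335538/63 ≈ -21199.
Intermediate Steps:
M(C, O) = -13
d = -1/63 (d = 1/(-50 - 13) = 1/(-63) = -1/63 ≈ -0.015873)
((5630 - 1*7711) + (d - 1*15494)) - 3624 = ((5630 - 1*7711) + (-1/63 - 1*15494)) - 3624 = ((5630 - 7711) + (-1/63 - 15494)) - 3624 = (-2081 - 976123/63) - 3624 = -1107226/63 - 3624 = -1335538/63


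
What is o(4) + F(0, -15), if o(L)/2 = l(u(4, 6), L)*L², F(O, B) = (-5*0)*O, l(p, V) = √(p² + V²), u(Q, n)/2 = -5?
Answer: 64*√29 ≈ 344.65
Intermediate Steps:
u(Q, n) = -10 (u(Q, n) = 2*(-5) = -10)
l(p, V) = √(V² + p²)
F(O, B) = 0 (F(O, B) = 0*O = 0)
o(L) = 2*L²*√(100 + L²) (o(L) = 2*(√(L² + (-10)²)*L²) = 2*(√(L² + 100)*L²) = 2*(√(100 + L²)*L²) = 2*(L²*√(100 + L²)) = 2*L²*√(100 + L²))
o(4) + F(0, -15) = 2*4²*√(100 + 4²) + 0 = 2*16*√(100 + 16) + 0 = 2*16*√116 + 0 = 2*16*(2*√29) + 0 = 64*√29 + 0 = 64*√29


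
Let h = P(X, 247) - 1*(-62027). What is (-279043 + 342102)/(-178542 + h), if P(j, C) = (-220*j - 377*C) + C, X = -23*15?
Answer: -63059/133487 ≈ -0.47240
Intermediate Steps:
X = -345
P(j, C) = -376*C - 220*j (P(j, C) = (-377*C - 220*j) + C = -376*C - 220*j)
h = 45055 (h = (-376*247 - 220*(-345)) - 1*(-62027) = (-92872 + 75900) + 62027 = -16972 + 62027 = 45055)
(-279043 + 342102)/(-178542 + h) = (-279043 + 342102)/(-178542 + 45055) = 63059/(-133487) = 63059*(-1/133487) = -63059/133487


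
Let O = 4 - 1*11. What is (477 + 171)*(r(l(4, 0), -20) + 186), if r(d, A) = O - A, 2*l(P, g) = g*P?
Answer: 128952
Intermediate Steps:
l(P, g) = P*g/2 (l(P, g) = (g*P)/2 = (P*g)/2 = P*g/2)
O = -7 (O = 4 - 11 = -7)
r(d, A) = -7 - A
(477 + 171)*(r(l(4, 0), -20) + 186) = (477 + 171)*((-7 - 1*(-20)) + 186) = 648*((-7 + 20) + 186) = 648*(13 + 186) = 648*199 = 128952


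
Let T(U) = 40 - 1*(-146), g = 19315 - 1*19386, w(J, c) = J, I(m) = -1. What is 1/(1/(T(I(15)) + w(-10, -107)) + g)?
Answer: -176/12495 ≈ -0.014086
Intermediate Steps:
g = -71 (g = 19315 - 19386 = -71)
T(U) = 186 (T(U) = 40 + 146 = 186)
1/(1/(T(I(15)) + w(-10, -107)) + g) = 1/(1/(186 - 10) - 71) = 1/(1/176 - 71) = 1/(-12495/176) = -176/12495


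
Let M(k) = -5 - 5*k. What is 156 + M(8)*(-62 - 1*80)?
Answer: 6546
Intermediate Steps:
156 + M(8)*(-62 - 1*80) = 156 + (-5 - 5*8)*(-62 - 1*80) = 156 + (-5 - 40)*(-62 - 80) = 156 - 45*(-142) = 156 + 6390 = 6546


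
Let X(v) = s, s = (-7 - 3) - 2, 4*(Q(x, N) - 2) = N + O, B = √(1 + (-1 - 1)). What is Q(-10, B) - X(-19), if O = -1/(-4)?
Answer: 225/16 + I/4 ≈ 14.063 + 0.25*I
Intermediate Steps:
O = ¼ (O = -(-1)/4 = -1*(-¼) = ¼ ≈ 0.25000)
B = I (B = √(1 - 2) = √(-1) = I ≈ 1.0*I)
Q(x, N) = 33/16 + N/4 (Q(x, N) = 2 + (N + ¼)/4 = 2 + (¼ + N)/4 = 2 + (1/16 + N/4) = 33/16 + N/4)
s = -12 (s = -10 - 2 = -12)
X(v) = -12
Q(-10, B) - X(-19) = (33/16 + I/4) - 1*(-12) = (33/16 + I/4) + 12 = 225/16 + I/4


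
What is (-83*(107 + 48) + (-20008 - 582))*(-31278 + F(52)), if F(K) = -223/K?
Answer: 54420545945/52 ≈ 1.0465e+9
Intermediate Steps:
(-83*(107 + 48) + (-20008 - 582))*(-31278 + F(52)) = (-83*(107 + 48) + (-20008 - 582))*(-31278 - 223/52) = (-83*155 - 20590)*(-31278 - 223*1/52) = (-12865 - 20590)*(-31278 - 223/52) = -33455*(-1626679/52) = 54420545945/52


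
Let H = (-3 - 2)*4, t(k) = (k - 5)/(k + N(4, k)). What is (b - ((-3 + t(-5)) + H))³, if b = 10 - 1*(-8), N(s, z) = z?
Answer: 64000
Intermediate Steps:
t(k) = (-5 + k)/(2*k) (t(k) = (k - 5)/(k + k) = (-5 + k)/((2*k)) = (-5 + k)*(1/(2*k)) = (-5 + k)/(2*k))
H = -20 (H = -5*4 = -20)
b = 18 (b = 10 + 8 = 18)
(b - ((-3 + t(-5)) + H))³ = (18 - ((-3 + (½)*(-5 - 5)/(-5)) - 20))³ = (18 - ((-3 + (½)*(-⅕)*(-10)) - 20))³ = (18 - ((-3 + 1) - 20))³ = (18 - (-2 - 20))³ = (18 - 1*(-22))³ = (18 + 22)³ = 40³ = 64000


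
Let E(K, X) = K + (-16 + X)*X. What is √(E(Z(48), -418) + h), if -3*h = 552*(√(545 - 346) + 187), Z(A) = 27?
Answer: √(147031 - 184*√199) ≈ 380.05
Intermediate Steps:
E(K, X) = K + X*(-16 + X)
h = -34408 - 184*√199 (h = -184*(√(545 - 346) + 187) = -184*(√199 + 187) = -184*(187 + √199) = -(103224 + 552*√199)/3 = -34408 - 184*√199 ≈ -37004.)
√(E(Z(48), -418) + h) = √((27 + (-418)² - 16*(-418)) + (-34408 - 184*√199)) = √((27 + 174724 + 6688) + (-34408 - 184*√199)) = √(181439 + (-34408 - 184*√199)) = √(147031 - 184*√199)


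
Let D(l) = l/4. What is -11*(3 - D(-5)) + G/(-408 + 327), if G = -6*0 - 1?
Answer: -15143/324 ≈ -46.738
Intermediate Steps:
G = -1 (G = 0 - 1 = -1)
D(l) = l/4 (D(l) = l*(1/4) = l/4)
-11*(3 - D(-5)) + G/(-408 + 327) = -11*(3 - (-5)/4) - 1/(-408 + 327) = -11*(3 - 1*(-5/4)) - 1/(-81) = -11*(3 + 5/4) - 1*(-1/81) = -11*17/4 + 1/81 = -187/4 + 1/81 = -15143/324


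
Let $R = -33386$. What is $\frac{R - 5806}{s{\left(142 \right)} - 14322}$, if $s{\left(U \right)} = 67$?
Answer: $\frac{39192}{14255} \approx 2.7494$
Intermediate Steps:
$\frac{R - 5806}{s{\left(142 \right)} - 14322} = \frac{-33386 - 5806}{67 - 14322} = - \frac{39192}{-14255} = \left(-39192\right) \left(- \frac{1}{14255}\right) = \frac{39192}{14255}$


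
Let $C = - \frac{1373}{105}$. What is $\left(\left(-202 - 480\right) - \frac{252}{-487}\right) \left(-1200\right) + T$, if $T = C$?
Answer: $\frac{41816463349}{51135} \approx 8.1777 \cdot 10^{5}$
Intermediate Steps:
$C = - \frac{1373}{105}$ ($C = \left(-1373\right) \frac{1}{105} = - \frac{1373}{105} \approx -13.076$)
$T = - \frac{1373}{105} \approx -13.076$
$\left(\left(-202 - 480\right) - \frac{252}{-487}\right) \left(-1200\right) + T = \left(\left(-202 - 480\right) - \frac{252}{-487}\right) \left(-1200\right) - \frac{1373}{105} = \left(-682 - - \frac{252}{487}\right) \left(-1200\right) - \frac{1373}{105} = \left(-682 + \frac{252}{487}\right) \left(-1200\right) - \frac{1373}{105} = \left(- \frac{331882}{487}\right) \left(-1200\right) - \frac{1373}{105} = \frac{398258400}{487} - \frac{1373}{105} = \frac{41816463349}{51135}$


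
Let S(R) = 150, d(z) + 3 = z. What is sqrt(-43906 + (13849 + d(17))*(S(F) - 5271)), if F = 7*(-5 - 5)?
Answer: 7*I*sqrt(1449721) ≈ 8428.3*I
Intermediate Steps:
d(z) = -3 + z
F = -70 (F = 7*(-10) = -70)
sqrt(-43906 + (13849 + d(17))*(S(F) - 5271)) = sqrt(-43906 + (13849 + (-3 + 17))*(150 - 5271)) = sqrt(-43906 + (13849 + 14)*(-5121)) = sqrt(-43906 + 13863*(-5121)) = sqrt(-43906 - 70992423) = sqrt(-71036329) = 7*I*sqrt(1449721)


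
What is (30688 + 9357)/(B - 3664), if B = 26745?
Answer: 40045/23081 ≈ 1.7350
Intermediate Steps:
(30688 + 9357)/(B - 3664) = (30688 + 9357)/(26745 - 3664) = 40045/23081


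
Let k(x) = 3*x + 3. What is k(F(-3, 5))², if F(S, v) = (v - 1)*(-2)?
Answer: 441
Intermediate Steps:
F(S, v) = 2 - 2*v (F(S, v) = (-1 + v)*(-2) = 2 - 2*v)
k(x) = 3 + 3*x
k(F(-3, 5))² = (3 + 3*(2 - 2*5))² = (3 + 3*(2 - 10))² = (3 + 3*(-8))² = (3 - 24)² = (-21)² = 441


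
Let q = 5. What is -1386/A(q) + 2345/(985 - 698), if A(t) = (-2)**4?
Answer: -25733/328 ≈ -78.454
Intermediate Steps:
A(t) = 16
-1386/A(q) + 2345/(985 - 698) = -1386/16 + 2345/(985 - 698) = -1386*1/16 + 2345/287 = -693/8 + 2345*(1/287) = -693/8 + 335/41 = -25733/328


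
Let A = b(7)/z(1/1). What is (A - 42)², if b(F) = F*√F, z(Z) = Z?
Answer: 2107 - 588*√7 ≈ 551.30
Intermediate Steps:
b(F) = F^(3/2)
A = 7*√7 (A = 7^(3/2)/(1/1) = (7*√7)/1 = (7*√7)*1 = 7*√7 ≈ 18.520)
(A - 42)² = (7*√7 - 42)² = (-42 + 7*√7)²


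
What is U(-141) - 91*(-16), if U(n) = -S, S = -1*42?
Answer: 1498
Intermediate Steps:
S = -42
U(n) = 42 (U(n) = -1*(-42) = 42)
U(-141) - 91*(-16) = 42 - 91*(-16) = 42 - 1*(-1456) = 42 + 1456 = 1498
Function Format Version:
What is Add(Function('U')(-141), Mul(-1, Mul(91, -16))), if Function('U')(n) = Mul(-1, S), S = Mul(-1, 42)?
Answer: 1498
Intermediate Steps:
S = -42
Function('U')(n) = 42 (Function('U')(n) = Mul(-1, -42) = 42)
Add(Function('U')(-141), Mul(-1, Mul(91, -16))) = Add(42, Mul(-1, Mul(91, -16))) = Add(42, Mul(-1, -1456)) = Add(42, 1456) = 1498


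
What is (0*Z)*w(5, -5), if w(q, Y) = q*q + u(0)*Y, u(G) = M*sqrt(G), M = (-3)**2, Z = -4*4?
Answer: 0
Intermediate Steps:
Z = -16
M = 9
u(G) = 9*sqrt(G)
w(q, Y) = q**2 (w(q, Y) = q*q + (9*sqrt(0))*Y = q**2 + (9*0)*Y = q**2 + 0*Y = q**2 + 0 = q**2)
(0*Z)*w(5, -5) = (0*(-16))*5**2 = 0*25 = 0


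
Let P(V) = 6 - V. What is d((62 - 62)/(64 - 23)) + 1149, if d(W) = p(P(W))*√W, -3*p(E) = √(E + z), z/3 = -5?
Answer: 1149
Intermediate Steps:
z = -15 (z = 3*(-5) = -15)
p(E) = -√(-15 + E)/3 (p(E) = -√(E - 15)/3 = -√(-15 + E)/3)
d(W) = -√W*√(-9 - W)/3 (d(W) = (-√(-15 + (6 - W))/3)*√W = (-√(-9 - W)/3)*√W = -√W*√(-9 - W)/3)
d((62 - 62)/(64 - 23)) + 1149 = -√((62 - 62)/(64 - 23))*√(-9 - (62 - 62)/(64 - 23))/3 + 1149 = -√(0/41)*√(-9 - 0/41)/3 + 1149 = -√(0*(1/41))*√(-9 - 0/41)/3 + 1149 = -√0*√(-9 - 1*0)/3 + 1149 = -⅓*0*√(-9 + 0) + 1149 = -⅓*0*√(-9) + 1149 = -⅓*0*3*I + 1149 = 0 + 1149 = 1149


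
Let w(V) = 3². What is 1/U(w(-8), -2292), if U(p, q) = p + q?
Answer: -1/2283 ≈ -0.00043802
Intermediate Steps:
w(V) = 9
1/U(w(-8), -2292) = 1/(9 - 2292) = 1/(-2283) = -1/2283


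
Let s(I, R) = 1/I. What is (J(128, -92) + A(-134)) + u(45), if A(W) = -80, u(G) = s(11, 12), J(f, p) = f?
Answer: 529/11 ≈ 48.091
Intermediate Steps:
u(G) = 1/11
(J(128, -92) + A(-134)) + u(45) = (128 - 80) + 1/11 = 48 + 1/11 = 529/11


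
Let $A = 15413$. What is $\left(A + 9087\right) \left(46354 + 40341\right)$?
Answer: $2124027500$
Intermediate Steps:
$\left(A + 9087\right) \left(46354 + 40341\right) = \left(15413 + 9087\right) \left(46354 + 40341\right) = 24500 \cdot 86695 = 2124027500$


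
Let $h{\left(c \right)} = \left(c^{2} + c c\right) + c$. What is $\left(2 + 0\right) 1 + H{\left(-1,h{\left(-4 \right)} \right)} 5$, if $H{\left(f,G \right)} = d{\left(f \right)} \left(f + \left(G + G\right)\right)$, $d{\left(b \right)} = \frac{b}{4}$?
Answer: $- \frac{267}{4} \approx -66.75$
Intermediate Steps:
$d{\left(b \right)} = \frac{b}{4}$ ($d{\left(b \right)} = b \frac{1}{4} = \frac{b}{4}$)
$h{\left(c \right)} = c + 2 c^{2}$ ($h{\left(c \right)} = \left(c^{2} + c^{2}\right) + c = 2 c^{2} + c = c + 2 c^{2}$)
$H{\left(f,G \right)} = \frac{f \left(f + 2 G\right)}{4}$ ($H{\left(f,G \right)} = \frac{f}{4} \left(f + \left(G + G\right)\right) = \frac{f}{4} \left(f + 2 G\right) = \frac{f \left(f + 2 G\right)}{4}$)
$\left(2 + 0\right) 1 + H{\left(-1,h{\left(-4 \right)} \right)} 5 = \left(2 + 0\right) 1 + \frac{1}{4} \left(-1\right) \left(-1 + 2 \left(- 4 \left(1 + 2 \left(-4\right)\right)\right)\right) 5 = 2 \cdot 1 + \frac{1}{4} \left(-1\right) \left(-1 + 2 \left(- 4 \left(1 - 8\right)\right)\right) 5 = 2 + \frac{1}{4} \left(-1\right) \left(-1 + 2 \left(\left(-4\right) \left(-7\right)\right)\right) 5 = 2 + \frac{1}{4} \left(-1\right) \left(-1 + 2 \cdot 28\right) 5 = 2 + \frac{1}{4} \left(-1\right) \left(-1 + 56\right) 5 = 2 + \frac{1}{4} \left(-1\right) 55 \cdot 5 = 2 - \frac{275}{4} = - \frac{267}{4}$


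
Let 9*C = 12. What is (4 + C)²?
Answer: 256/9 ≈ 28.444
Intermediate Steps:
C = 4/3 (C = (⅑)*12 = 4/3 ≈ 1.3333)
(4 + C)² = (4 + 4/3)² = (16/3)² = 256/9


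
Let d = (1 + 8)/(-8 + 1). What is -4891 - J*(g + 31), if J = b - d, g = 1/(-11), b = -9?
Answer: -358247/77 ≈ -4652.6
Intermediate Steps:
d = -9/7 (d = 9/(-7) = 9*(-⅐) = -9/7 ≈ -1.2857)
g = -1/11 ≈ -0.090909
J = -54/7 (J = -9 - 1*(-9/7) = -9 + 9/7 = -54/7 ≈ -7.7143)
-4891 - J*(g + 31) = -4891 - (-54)*(-1/11 + 31)/7 = -4891 - (-54)*340/(7*11) = -4891 - 1*(-18360/77) = -4891 + 18360/77 = -358247/77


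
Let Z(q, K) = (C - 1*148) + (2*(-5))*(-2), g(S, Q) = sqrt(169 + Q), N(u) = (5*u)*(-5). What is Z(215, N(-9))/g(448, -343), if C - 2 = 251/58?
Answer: 7057*I*sqrt(174)/10092 ≈ 9.224*I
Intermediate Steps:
N(u) = -25*u
C = 367/58 (C = 2 + 251/58 = 367/58 ≈ 6.3276)
Z(q, K) = -7057/58 (Z(q, K) = (367/58 - 1*148) + (2*(-5))*(-2) = (367/58 - 148) - 10*(-2) = -8217/58 + 20 = -7057/58)
Z(215, N(-9))/g(448, -343) = -7057/(58*sqrt(169 - 343)) = -7057*(-I*sqrt(174)/174)/58 = -(-7057)*I*sqrt(174)/10092 = 7057*I*sqrt(174)/10092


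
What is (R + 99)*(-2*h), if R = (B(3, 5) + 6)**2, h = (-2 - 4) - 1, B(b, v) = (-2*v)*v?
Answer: 28490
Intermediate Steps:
B(b, v) = -2*v**2
h = -7 (h = -6 - 1 = -7)
R = 1936 (R = (-2*5**2 + 6)**2 = (-2*25 + 6)**2 = (-50 + 6)**2 = (-44)**2 = 1936)
(R + 99)*(-2*h) = (1936 + 99)*(-2*(-7)) = 2035*14 = 28490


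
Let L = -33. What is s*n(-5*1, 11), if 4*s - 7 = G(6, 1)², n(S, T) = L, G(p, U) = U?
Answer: -66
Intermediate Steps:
n(S, T) = -33
s = 2 (s = 7/4 + (¼)*1² = 7/4 + (¼)*1 = 7/4 + ¼ = 2)
s*n(-5*1, 11) = 2*(-33) = -66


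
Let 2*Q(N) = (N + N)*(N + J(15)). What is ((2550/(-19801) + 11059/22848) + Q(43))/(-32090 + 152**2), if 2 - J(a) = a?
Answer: -583773806779/4065385446528 ≈ -0.14360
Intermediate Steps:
J(a) = 2 - a
Q(N) = N*(-13 + N) (Q(N) = ((N + N)*(N + (2 - 1*15)))/2 = ((2*N)*(N + (2 - 15)))/2 = ((2*N)*(N - 13))/2 = ((2*N)*(-13 + N))/2 = (2*N*(-13 + N))/2 = N*(-13 + N))
((2550/(-19801) + 11059/22848) + Q(43))/(-32090 + 152**2) = ((2550/(-19801) + 11059/22848) + 43*(-13 + 43))/(-32090 + 152**2) = ((2550*(-1/19801) + 11059*(1/22848)) + 43*30)/(-32090 + 23104) = ((-2550/19801 + 11059/22848) + 1290)/(-8986) = (160716859/452413248 + 1290)*(-1/8986) = (583773806779/452413248)*(-1/8986) = -583773806779/4065385446528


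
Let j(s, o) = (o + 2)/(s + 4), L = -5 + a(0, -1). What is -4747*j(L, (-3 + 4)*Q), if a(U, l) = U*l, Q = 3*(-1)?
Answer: -4747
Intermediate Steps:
Q = -3
L = -5 (L = -5 + 0*(-1) = -5 + 0 = -5)
j(s, o) = (2 + o)/(4 + s)
-4747*j(L, (-3 + 4)*Q) = -4747*(2 + (-3 + 4)*(-3))/(4 - 5) = -4747*(2 + 1*(-3))/(-1) = -(-4747)*(2 - 3) = -(-4747)*(-1) = -4747*1 = -4747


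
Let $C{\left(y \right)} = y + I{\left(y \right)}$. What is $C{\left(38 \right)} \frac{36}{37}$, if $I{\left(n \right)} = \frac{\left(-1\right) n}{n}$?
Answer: $36$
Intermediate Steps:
$I{\left(n \right)} = -1$
$C{\left(y \right)} = -1 + y$ ($C{\left(y \right)} = y - 1 = -1 + y$)
$C{\left(38 \right)} \frac{36}{37} = \left(-1 + 38\right) \frac{36}{37} = 37 \cdot 36 \cdot \frac{1}{37} = 37 \cdot \frac{36}{37} = 36$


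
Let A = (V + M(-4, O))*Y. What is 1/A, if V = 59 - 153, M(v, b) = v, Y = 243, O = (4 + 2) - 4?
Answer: -1/23814 ≈ -4.1992e-5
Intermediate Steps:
O = 2 (O = 6 - 4 = 2)
V = -94
A = -23814 (A = (-94 - 4)*243 = -98*243 = -23814)
1/A = 1/(-23814) = -1/23814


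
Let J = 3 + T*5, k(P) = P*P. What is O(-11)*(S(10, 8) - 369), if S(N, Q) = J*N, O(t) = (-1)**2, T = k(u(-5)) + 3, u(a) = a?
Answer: 1061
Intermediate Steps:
k(P) = P**2
T = 28 (T = (-5)**2 + 3 = 25 + 3 = 28)
O(t) = 1
J = 143 (J = 3 + 28*5 = 3 + 140 = 143)
S(N, Q) = 143*N
O(-11)*(S(10, 8) - 369) = 1*(143*10 - 369) = 1*(1430 - 369) = 1*1061 = 1061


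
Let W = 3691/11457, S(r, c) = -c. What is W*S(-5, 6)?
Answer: -7382/3819 ≈ -1.9330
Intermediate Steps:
W = 3691/11457 (W = 3691*(1/11457) = 3691/11457 ≈ 0.32216)
W*S(-5, 6) = 3691*(-1*6)/11457 = (3691/11457)*(-6) = -7382/3819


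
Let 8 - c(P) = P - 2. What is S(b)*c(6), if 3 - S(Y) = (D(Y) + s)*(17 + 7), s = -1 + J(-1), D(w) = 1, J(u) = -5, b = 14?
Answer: 492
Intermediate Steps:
s = -6 (s = -1 - 5 = -6)
c(P) = 10 - P (c(P) = 8 - (P - 2) = 8 - (-2 + P) = 8 + (2 - P) = 10 - P)
S(Y) = 123 (S(Y) = 3 - (1 - 6)*(17 + 7) = 3 - (-5)*24 = 3 - 1*(-120) = 3 + 120 = 123)
S(b)*c(6) = 123*(10 - 1*6) = 123*(10 - 6) = 123*4 = 492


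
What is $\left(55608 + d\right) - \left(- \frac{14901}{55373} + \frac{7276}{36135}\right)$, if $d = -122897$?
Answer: $- \frac{134638650300908}{2000903355} \approx -67289.0$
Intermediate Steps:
$\left(55608 + d\right) - \left(- \frac{14901}{55373} + \frac{7276}{36135}\right) = \left(55608 - 122897\right) - \left(- \frac{14901}{55373} + \frac{7276}{36135}\right) = -67289 - - \frac{135553687}{2000903355} = -67289 + \left(- \frac{7276}{36135} + \frac{14901}{55373}\right) = -67289 + \frac{135553687}{2000903355} = - \frac{134638650300908}{2000903355}$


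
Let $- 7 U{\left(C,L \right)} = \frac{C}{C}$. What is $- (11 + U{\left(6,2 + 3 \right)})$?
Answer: $- \frac{76}{7} \approx -10.857$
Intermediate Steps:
$U{\left(C,L \right)} = - \frac{1}{7}$ ($U{\left(C,L \right)} = - \frac{C \frac{1}{C}}{7} = \left(- \frac{1}{7}\right) 1 = - \frac{1}{7}$)
$- (11 + U{\left(6,2 + 3 \right)}) = - (11 - \frac{1}{7}) = \left(-1\right) \frac{76}{7} = - \frac{76}{7}$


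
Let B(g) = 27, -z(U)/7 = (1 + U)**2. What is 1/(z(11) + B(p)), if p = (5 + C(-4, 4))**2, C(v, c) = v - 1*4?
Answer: -1/981 ≈ -0.0010194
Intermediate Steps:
C(v, c) = -4 + v (C(v, c) = v - 4 = -4 + v)
z(U) = -7*(1 + U)**2
p = 9 (p = (5 + (-4 - 4))**2 = (5 - 8)**2 = (-3)**2 = 9)
1/(z(11) + B(p)) = 1/(-7*(1 + 11)**2 + 27) = 1/(-7*12**2 + 27) = 1/(-7*144 + 27) = 1/(-1008 + 27) = 1/(-981) = -1/981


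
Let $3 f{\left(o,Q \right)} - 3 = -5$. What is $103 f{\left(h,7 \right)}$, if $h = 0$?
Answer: $- \frac{206}{3} \approx -68.667$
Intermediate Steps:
$f{\left(o,Q \right)} = - \frac{2}{3}$ ($f{\left(o,Q \right)} = 1 + \frac{1}{3} \left(-5\right) = 1 - \frac{5}{3} = - \frac{2}{3}$)
$103 f{\left(h,7 \right)} = 103 \left(- \frac{2}{3}\right) = - \frac{206}{3}$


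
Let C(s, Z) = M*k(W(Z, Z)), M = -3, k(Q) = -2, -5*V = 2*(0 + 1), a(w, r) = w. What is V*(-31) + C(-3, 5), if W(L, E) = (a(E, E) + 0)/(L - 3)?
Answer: 92/5 ≈ 18.400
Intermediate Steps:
W(L, E) = E/(-3 + L) (W(L, E) = (E + 0)/(L - 3) = E/(-3 + L))
V = -2/5 (V = -2*(0 + 1)/5 = -2/5 ≈ -0.40000)
C(s, Z) = 6 (C(s, Z) = -3*(-2) = 6)
V*(-31) + C(-3, 5) = -2/5*(-31) + 6 = 62/5 + 6 = 92/5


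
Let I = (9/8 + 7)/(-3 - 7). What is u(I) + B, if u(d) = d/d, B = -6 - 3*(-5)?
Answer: 10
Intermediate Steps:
I = -13/16 (I = (9*(⅛) + 7)/(-10) = (9/8 + 7)*(-⅒) = (65/8)*(-⅒) = -13/16 ≈ -0.81250)
B = 9 (B = -6 + 15 = 9)
u(d) = 1
u(I) + B = 1 + 9 = 10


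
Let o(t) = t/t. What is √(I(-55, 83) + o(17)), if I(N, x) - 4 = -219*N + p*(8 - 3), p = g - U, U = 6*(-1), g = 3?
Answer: √12095 ≈ 109.98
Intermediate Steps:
U = -6
p = 9 (p = 3 - 1*(-6) = 3 + 6 = 9)
o(t) = 1
I(N, x) = 49 - 219*N (I(N, x) = 4 + (-219*N + 9*(8 - 3)) = 4 + (-219*N + 9*5) = 4 + (-219*N + 45) = 4 + (45 - 219*N) = 49 - 219*N)
√(I(-55, 83) + o(17)) = √((49 - 219*(-55)) + 1) = √((49 + 12045) + 1) = √(12094 + 1) = √12095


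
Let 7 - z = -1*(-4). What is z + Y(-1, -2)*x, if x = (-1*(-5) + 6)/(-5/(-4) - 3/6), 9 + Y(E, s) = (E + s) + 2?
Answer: -431/3 ≈ -143.67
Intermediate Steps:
Y(E, s) = -7 + E + s (Y(E, s) = -9 + ((E + s) + 2) = -9 + (2 + E + s) = -7 + E + s)
z = 3 (z = 7 - (-1)*(-4) = 7 - 1*4 = 7 - 4 = 3)
x = 44/3 (x = (5 + 6)/(-5*(-¼) - 3*⅙) = 11/(5/4 - ½) = 11/(¾) = 11*(4/3) = 44/3 ≈ 14.667)
z + Y(-1, -2)*x = 3 + (-7 - 1 - 2)*(44/3) = 3 - 10*44/3 = 3 - 440/3 = -431/3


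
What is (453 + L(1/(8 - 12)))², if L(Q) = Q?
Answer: 3279721/16 ≈ 2.0498e+5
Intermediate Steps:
(453 + L(1/(8 - 12)))² = (453 + 1/(8 - 12))² = (453 + 1/(-4))² = (453 - ¼)² = (1811/4)² = 3279721/16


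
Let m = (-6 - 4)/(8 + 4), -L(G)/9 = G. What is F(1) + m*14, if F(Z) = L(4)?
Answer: -143/3 ≈ -47.667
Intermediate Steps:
L(G) = -9*G
F(Z) = -36 (F(Z) = -9*4 = -36)
m = -⅚ (m = -10/12 = -10*1/12 = -⅚ ≈ -0.83333)
F(1) + m*14 = -36 - ⅚*14 = -36 - 35/3 = -143/3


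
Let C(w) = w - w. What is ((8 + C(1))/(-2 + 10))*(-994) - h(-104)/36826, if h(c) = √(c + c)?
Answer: -994 - 2*I*√13/18413 ≈ -994.0 - 0.00039163*I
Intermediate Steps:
C(w) = 0
h(c) = √2*√c (h(c) = √(2*c) = √2*√c)
((8 + C(1))/(-2 + 10))*(-994) - h(-104)/36826 = ((8 + 0)/(-2 + 10))*(-994) - √2*√(-104)/36826 = (8/8)*(-994) - √2*(2*I*√26)/36826 = (8*(⅛))*(-994) - 4*I*√13/36826 = 1*(-994) - 2*I*√13/18413 = -994 - 2*I*√13/18413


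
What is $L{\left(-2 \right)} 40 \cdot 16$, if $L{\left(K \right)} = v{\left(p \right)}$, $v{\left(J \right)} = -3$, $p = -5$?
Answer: $-1920$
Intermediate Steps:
$L{\left(K \right)} = -3$
$L{\left(-2 \right)} 40 \cdot 16 = \left(-3\right) 40 \cdot 16 = \left(-120\right) 16 = -1920$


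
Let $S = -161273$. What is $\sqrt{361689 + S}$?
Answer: $4 \sqrt{12526} \approx 447.68$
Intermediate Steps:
$\sqrt{361689 + S} = \sqrt{361689 - 161273} = \sqrt{200416} = 4 \sqrt{12526}$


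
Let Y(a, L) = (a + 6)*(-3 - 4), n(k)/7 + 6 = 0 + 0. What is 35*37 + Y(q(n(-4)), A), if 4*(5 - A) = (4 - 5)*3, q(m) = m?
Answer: 1547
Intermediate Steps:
n(k) = -42 (n(k) = -42 + 7*(0 + 0) = -42 + 7*0 = -42 + 0 = -42)
A = 23/4 (A = 5 - (4 - 5)*3/4 = 5 - (-1)*3/4 = 5 - ¼*(-3) = 5 + ¾ = 23/4 ≈ 5.7500)
Y(a, L) = -42 - 7*a (Y(a, L) = (6 + a)*(-7) = -42 - 7*a)
35*37 + Y(q(n(-4)), A) = 35*37 + (-42 - 7*(-42)) = 1295 + (-42 + 294) = 1295 + 252 = 1547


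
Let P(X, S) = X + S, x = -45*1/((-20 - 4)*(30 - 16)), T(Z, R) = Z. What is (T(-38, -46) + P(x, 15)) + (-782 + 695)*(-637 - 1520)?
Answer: 21015247/112 ≈ 1.8764e+5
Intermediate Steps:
x = 15/112 (x = -45/(14*(-24)) = -45/(-336) = -45*(-1/336) = 15/112 ≈ 0.13393)
P(X, S) = S + X
(T(-38, -46) + P(x, 15)) + (-782 + 695)*(-637 - 1520) = (-38 + (15 + 15/112)) + (-782 + 695)*(-637 - 1520) = (-38 + 1695/112) - 87*(-2157) = -2561/112 + 187659 = 21015247/112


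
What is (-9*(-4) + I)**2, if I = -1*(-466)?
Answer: 252004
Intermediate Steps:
I = 466
(-9*(-4) + I)**2 = (-9*(-4) + 466)**2 = (36 + 466)**2 = 502**2 = 252004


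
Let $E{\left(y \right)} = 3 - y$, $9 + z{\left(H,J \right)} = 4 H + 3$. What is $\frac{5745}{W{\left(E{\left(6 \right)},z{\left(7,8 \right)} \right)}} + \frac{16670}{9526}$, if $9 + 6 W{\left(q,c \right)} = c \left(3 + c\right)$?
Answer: $\frac{168689845}{2576783} \approx 65.465$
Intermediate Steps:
$z{\left(H,J \right)} = -6 + 4 H$ ($z{\left(H,J \right)} = -9 + \left(4 H + 3\right) = -9 + \left(3 + 4 H\right) = -6 + 4 H$)
$W{\left(q,c \right)} = - \frac{3}{2} + \frac{c \left(3 + c\right)}{6}$
$\frac{5745}{W{\left(E{\left(6 \right)},z{\left(7,8 \right)} \right)}} + \frac{16670}{9526} = \frac{5745}{- \frac{3}{2} + \frac{-6 + 4 \cdot 7}{2} + \frac{\left(-6 + 4 \cdot 7\right)^{2}}{6}} + \frac{16670}{9526} = \frac{5745}{- \frac{3}{2} + \frac{-6 + 28}{2} + \frac{\left(-6 + 28\right)^{2}}{6}} + 16670 \cdot \frac{1}{9526} = \frac{5745}{- \frac{3}{2} + \frac{1}{2} \cdot 22 + \frac{22^{2}}{6}} + \frac{8335}{4763} = \frac{5745}{- \frac{3}{2} + 11 + \frac{1}{6} \cdot 484} + \frac{8335}{4763} = \frac{5745}{- \frac{3}{2} + 11 + \frac{242}{3}} + \frac{8335}{4763} = \frac{5745}{\frac{541}{6}} + \frac{8335}{4763} = 5745 \cdot \frac{6}{541} + \frac{8335}{4763} = \frac{34470}{541} + \frac{8335}{4763} = \frac{168689845}{2576783}$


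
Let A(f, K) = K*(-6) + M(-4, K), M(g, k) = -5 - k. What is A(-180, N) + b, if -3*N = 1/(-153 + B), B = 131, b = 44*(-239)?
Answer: -694393/66 ≈ -10521.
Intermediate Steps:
b = -10516
N = 1/66 (N = -1/(3*(-153 + 131)) = -⅓/(-22) = -⅓*(-1/22) = 1/66 ≈ 0.015152)
A(f, K) = -5 - 7*K (A(f, K) = K*(-6) + (-5 - K) = -6*K + (-5 - K) = -5 - 7*K)
A(-180, N) + b = (-5 - 7*1/66) - 10516 = (-5 - 7/66) - 10516 = -337/66 - 10516 = -694393/66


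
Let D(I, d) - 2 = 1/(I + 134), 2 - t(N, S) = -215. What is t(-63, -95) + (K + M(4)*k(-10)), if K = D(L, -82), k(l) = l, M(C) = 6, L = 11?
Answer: 23056/145 ≈ 159.01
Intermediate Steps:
t(N, S) = 217 (t(N, S) = 2 - 1*(-215) = 2 + 215 = 217)
D(I, d) = 2 + 1/(134 + I) (D(I, d) = 2 + 1/(I + 134) = 2 + 1/(134 + I))
K = 291/145 (K = (269 + 2*11)/(134 + 11) = (269 + 22)/145 = (1/145)*291 = 291/145 ≈ 2.0069)
t(-63, -95) + (K + M(4)*k(-10)) = 217 + (291/145 + 6*(-10)) = 217 + (291/145 - 60) = 217 - 8409/145 = 23056/145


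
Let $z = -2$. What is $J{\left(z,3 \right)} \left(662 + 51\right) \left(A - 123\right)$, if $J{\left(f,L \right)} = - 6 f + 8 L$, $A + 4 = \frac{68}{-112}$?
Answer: $- \frac{22927941}{7} \approx -3.2754 \cdot 10^{6}$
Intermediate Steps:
$A = - \frac{129}{28}$ ($A = -4 + \frac{68}{-112} = -4 + 68 \left(- \frac{1}{112}\right) = -4 - \frac{17}{28} = - \frac{129}{28} \approx -4.6071$)
$J{\left(z,3 \right)} \left(662 + 51\right) \left(A - 123\right) = \left(\left(-6\right) \left(-2\right) + 8 \cdot 3\right) \left(662 + 51\right) \left(- \frac{129}{28} - 123\right) = \left(12 + 24\right) 713 \left(- \frac{3573}{28}\right) = 36 \left(- \frac{2547549}{28}\right) = - \frac{22927941}{7}$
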